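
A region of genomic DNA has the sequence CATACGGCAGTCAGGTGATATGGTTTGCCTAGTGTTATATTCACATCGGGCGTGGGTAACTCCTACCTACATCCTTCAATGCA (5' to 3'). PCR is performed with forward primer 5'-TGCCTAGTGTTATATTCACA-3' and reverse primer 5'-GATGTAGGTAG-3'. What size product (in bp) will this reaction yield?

48 bp

Scanning the template, TGCCTAGTGTTATATTCACA occurs at positions 26–45; this primer anneals to the bottom strand there with its 3' end pointing downstream.
Reverse complement of the reverse primer: CTACCTACATC. This occurs on the top strand at positions 63–73.
Amplicon spans positions 26–73: 48 bp.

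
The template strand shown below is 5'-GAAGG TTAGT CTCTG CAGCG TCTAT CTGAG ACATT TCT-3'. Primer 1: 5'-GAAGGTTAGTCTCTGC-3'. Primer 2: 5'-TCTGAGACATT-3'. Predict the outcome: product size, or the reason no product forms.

Primer 1 (GAAGGTTAGTCTCTGC) matches the top strand at positions 1–16 (3' end points downstream).
Primer 2 (TCTGAGACATT) also matches the top strand directly, at positions 25–35 — its reverse complement AATGTCTCAGA is not present.
Both primers anneal to the bottom strand with 3' ends pointing the same way, so neither can prime synthesis back toward the other.

No product — both primers anneal to the same strand and extend in the same direction.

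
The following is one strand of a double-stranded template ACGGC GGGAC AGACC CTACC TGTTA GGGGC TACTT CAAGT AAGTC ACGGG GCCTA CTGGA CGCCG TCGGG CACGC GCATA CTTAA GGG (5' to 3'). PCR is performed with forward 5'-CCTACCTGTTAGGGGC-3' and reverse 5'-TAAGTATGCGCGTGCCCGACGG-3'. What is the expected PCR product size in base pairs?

70 bp

Scanning the template, CCTACCTGTTAGGGGC occurs at positions 15–30; this primer anneals to the bottom strand there with its 3' end pointing downstream.
Taking the reverse complement of TAAGTATGCGCGTGCCCGACGG gives CCGTCGGGCACGCGCATACTTA, found at positions 63–84 on the template; the primer anneals here to the top strand with its 3' end pointing upstream.
Product length = (reverse-primer end) − (forward-primer start) + 1 = 84 − 15 + 1 = 70 bp.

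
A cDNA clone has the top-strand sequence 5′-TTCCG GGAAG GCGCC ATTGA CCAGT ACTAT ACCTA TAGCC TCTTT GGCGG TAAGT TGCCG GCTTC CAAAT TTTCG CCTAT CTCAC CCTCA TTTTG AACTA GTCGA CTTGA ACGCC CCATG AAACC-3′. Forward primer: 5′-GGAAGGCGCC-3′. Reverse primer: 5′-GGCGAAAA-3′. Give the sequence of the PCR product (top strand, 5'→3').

Forward primer GGAAGGCGCC is found on the top strand at positions 6–15.
Taking the reverse complement of GGCGAAAA gives TTTTCGCC, found at positions 70–77 on the template; the primer anneals here to the top strand with its 3' end pointing upstream.
The product is the template from position 6 through 77 (72 bp).

5'-GGAAGGCGCCATTGACCAGTACTATACCTATAGCCTCTTTGGCGGTAAGTTGCCGGCTTCCAAATTTTCGCC-3'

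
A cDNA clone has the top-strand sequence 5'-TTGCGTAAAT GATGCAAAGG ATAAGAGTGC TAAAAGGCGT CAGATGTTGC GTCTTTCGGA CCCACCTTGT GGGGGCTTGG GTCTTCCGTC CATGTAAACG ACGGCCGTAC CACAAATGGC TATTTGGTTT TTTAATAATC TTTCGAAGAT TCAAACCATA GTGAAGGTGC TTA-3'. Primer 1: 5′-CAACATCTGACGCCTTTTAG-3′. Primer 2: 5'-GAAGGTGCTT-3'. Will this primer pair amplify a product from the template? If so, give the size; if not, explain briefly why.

Primer 1 (CAACATCTGACGCCTTTTAG) has reverse complement CTAAAAGGCGTCAGATGTTG, which matches the top strand at positions 30–49; primer 1 anneals to the top strand there with its 3' end pointing upstream toward position 30.
Primer 2 (GAAGGTGCTT) matches the top strand directly at positions 163–172; it anneals to the bottom strand with its 3' end pointing downstream toward position 172.
The 3' ends diverge (primer 1 extends toward position 1, primer 2 toward position 173), so the primers never converge on a shared product.

No product — the primers' 3' ends point away from each other.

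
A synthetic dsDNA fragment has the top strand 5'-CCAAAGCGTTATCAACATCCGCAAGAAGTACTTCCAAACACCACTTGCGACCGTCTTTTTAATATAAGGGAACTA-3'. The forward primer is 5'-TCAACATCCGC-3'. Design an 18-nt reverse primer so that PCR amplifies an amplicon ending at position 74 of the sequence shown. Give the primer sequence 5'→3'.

5'-AGTTCCCTTATATTAAAA-3'

The forward primer binds at positions 12–22; the product's 3' end on the top strand is position 74.
The reverse primer anneals to the top strand over positions 57–74, i.e. to TTTTAATATAAGGGAACT.
Its sequence written 5'→3' is the reverse complement: AGTTCCCTTATATTAAAA.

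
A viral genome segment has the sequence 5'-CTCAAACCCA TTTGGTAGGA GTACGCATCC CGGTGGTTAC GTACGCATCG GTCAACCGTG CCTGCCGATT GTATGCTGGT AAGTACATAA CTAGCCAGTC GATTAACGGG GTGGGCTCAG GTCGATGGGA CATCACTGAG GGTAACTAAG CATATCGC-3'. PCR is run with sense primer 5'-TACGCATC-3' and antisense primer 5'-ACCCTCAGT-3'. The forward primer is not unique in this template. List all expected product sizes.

122 bp, 102 bp

The forward primer TACGCATC matches the top strand at positions 22–29, 42–49.
The reverse primer's reverse complement is ACTGAGGGT, matching at positions 135–143.
Each forward site pairs with the reverse site to give a product ending at position 143: sizes 122, 102 bp.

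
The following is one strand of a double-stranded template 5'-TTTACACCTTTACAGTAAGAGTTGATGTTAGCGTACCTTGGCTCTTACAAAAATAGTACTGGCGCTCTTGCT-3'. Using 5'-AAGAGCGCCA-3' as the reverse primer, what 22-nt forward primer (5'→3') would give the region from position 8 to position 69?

The reverse primer's reverse complement TGGCGCTCTT matches the template at positions 60–69; the product starts at position 8.
The forward primer is identical to the top strand over positions 8–29: CTTTACAGTAAGAGTTGATGTT.

5'-CTTTACAGTAAGAGTTGATGTT-3'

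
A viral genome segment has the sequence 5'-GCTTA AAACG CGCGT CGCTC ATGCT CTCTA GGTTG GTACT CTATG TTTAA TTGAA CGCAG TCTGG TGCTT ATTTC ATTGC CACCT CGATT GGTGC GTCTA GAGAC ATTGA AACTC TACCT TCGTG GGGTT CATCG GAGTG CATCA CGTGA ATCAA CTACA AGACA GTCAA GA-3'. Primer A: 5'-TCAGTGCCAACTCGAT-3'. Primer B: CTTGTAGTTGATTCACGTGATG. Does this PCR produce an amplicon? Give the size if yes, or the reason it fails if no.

No product — primer A has no binding site in the template.

Primer A (TCAGTGCCAACTCGAT) does not match the top strand, and its reverse complement ATCGAGTTGGCACTGA does not match either.
With no annealing site for primer A, no amplification occurs.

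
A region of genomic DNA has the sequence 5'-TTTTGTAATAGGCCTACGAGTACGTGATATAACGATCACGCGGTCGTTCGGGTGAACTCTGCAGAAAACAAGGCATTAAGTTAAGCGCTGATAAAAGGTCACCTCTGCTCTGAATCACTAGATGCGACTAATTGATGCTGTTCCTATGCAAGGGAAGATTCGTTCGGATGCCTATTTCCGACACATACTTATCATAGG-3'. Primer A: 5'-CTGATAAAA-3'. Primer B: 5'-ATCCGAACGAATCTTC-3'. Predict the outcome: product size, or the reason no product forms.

Yes — an 82 bp product.

Primer A (CTGATAAAA) matches the top strand at positions 88–96; it acts as a forward primer.
Primer B's reverse complement is GAAGATTCGTTCGGAT, matching the top strand at positions 154–169; it acts as a reverse primer.
The 3' ends face each other across positions 88–169, giving an 82 bp product.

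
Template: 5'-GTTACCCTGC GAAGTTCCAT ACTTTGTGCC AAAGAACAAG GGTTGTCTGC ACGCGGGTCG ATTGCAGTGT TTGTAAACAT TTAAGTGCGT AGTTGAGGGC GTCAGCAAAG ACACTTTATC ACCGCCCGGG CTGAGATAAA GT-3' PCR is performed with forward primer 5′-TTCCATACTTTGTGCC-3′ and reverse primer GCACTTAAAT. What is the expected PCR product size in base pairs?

74 bp

Forward primer TTCCATACTTTGTGCC is found on the top strand at positions 15–30.
Taking the reverse complement of GCACTTAAAT gives ATTTAAGTGC, found at positions 79–88 on the template; the primer anneals here to the top strand with its 3' end pointing upstream.
Product length = (reverse-primer end) − (forward-primer start) + 1 = 88 − 15 + 1 = 74 bp.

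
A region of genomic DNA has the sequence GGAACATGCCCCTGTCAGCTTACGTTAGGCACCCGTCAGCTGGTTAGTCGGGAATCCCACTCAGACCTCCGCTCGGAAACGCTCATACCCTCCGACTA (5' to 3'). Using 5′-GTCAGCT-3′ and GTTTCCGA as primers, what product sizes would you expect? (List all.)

67 bp, 46 bp

The forward primer GTCAGCT matches the top strand at positions 14–20, 35–41.
The reverse primer's reverse complement is TCGGAAAC, matching at positions 73–80.
Each forward site pairs with the reverse site to give a product ending at position 80: sizes 67, 46 bp.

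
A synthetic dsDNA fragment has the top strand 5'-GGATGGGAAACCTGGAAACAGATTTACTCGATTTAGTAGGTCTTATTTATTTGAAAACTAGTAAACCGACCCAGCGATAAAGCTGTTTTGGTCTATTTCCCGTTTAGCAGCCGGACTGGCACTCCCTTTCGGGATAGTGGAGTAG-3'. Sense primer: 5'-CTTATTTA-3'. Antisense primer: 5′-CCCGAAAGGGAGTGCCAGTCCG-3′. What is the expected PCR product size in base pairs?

The forward primer matches the template at positions 42–49.
The reverse primer's reverse complement is CGGACTGGCACTCCCTTTCGGG, which matches the template at positions 112–133.
Amplicon spans positions 42–133: 92 bp.

92 bp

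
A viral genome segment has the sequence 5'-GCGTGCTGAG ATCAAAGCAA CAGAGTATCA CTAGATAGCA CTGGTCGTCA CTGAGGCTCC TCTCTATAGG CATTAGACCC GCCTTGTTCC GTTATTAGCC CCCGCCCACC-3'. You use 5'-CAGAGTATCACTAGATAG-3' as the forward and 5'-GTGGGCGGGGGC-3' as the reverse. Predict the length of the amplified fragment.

89 bp

Forward primer CAGAGTATCACTAGATAG is found on the top strand at positions 21–38.
Taking the reverse complement of GTGGGCGGGGGC gives GCCCCCGCCCAC, found at positions 98–109 on the template; the primer anneals here to the top strand with its 3' end pointing upstream.
The product runs from position 21 to position 109, so its length is 109 − 21 + 1 = 89 bp.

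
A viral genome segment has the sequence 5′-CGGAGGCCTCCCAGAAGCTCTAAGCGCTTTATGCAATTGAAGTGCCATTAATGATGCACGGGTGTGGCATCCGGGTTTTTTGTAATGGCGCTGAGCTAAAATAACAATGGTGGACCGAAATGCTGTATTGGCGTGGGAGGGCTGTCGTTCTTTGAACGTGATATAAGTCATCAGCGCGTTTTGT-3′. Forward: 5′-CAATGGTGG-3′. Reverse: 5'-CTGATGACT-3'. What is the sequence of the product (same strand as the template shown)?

Scanning the template, CAATGGTGG occurs at positions 105–113; this primer anneals to the bottom strand there with its 3' end pointing downstream.
The reverse primer's reverse complement is AGTCATCAG, which matches the template at positions 166–174.
The product is the template from position 105 through 174 (70 bp).

5'-CAATGGTGGACCGAAATGCTGTATTGGCGTGGGAGGGCTGTCGTTCTTTGAACGTGATATAAGTCATCAG-3'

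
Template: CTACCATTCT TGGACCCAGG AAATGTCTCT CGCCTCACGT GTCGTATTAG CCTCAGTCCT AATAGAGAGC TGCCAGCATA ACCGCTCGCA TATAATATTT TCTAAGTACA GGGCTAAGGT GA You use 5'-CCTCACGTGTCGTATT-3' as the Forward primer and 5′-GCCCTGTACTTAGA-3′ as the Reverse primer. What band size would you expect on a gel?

Scanning the template, CCTCACGTGTCGTATT occurs at positions 33–48; this primer anneals to the bottom strand there with its 3' end pointing downstream.
Reverse complement of the reverse primer: TCTAAGTACAGGGC. This occurs on the top strand at positions 101–114.
Amplicon spans positions 33–114: 82 bp.

82 bp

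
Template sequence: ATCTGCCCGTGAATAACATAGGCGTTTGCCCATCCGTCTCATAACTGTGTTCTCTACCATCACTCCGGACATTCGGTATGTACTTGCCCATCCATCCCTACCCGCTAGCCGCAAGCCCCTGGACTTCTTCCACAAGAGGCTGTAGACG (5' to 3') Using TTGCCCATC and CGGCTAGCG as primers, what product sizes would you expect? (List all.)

86 bp, 28 bp

The forward primer TTGCCCATC matches the top strand at positions 26–34, 84–92.
The reverse primer's reverse complement is CGCTAGCCG, matching at positions 103–111.
Each forward site pairs with the reverse site to give a product ending at position 111: sizes 86, 28 bp.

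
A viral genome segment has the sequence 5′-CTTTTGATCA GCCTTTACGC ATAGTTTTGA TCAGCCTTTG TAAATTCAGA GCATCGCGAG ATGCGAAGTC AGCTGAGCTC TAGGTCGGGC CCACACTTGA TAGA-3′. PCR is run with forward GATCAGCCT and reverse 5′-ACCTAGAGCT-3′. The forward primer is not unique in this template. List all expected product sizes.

80 bp, 57 bp

The forward primer GATCAGCCT matches the top strand at positions 6–14, 29–37.
The reverse primer's reverse complement is AGCTCTAGGT, matching at positions 76–85.
Each forward site pairs with the reverse site to give a product ending at position 85: sizes 80, 57 bp.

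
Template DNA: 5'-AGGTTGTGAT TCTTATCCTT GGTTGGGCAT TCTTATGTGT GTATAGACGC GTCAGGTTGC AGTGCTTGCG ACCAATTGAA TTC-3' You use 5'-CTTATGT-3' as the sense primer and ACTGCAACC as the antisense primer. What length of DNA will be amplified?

32 bp

The forward primer matches the template at positions 32–38.
Reverse complement of the reverse primer: GGTTGCAGT. This occurs on the top strand at positions 55–63.
Product length = (reverse-primer end) − (forward-primer start) + 1 = 63 − 32 + 1 = 32 bp.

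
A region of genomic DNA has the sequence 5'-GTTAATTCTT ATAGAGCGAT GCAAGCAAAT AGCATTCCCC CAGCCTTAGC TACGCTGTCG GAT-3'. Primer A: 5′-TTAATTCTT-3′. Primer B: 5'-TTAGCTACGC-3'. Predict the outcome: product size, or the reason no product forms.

No product — both primers anneal to the same strand and extend in the same direction.

Primer A (TTAATTCTT) matches the top strand at positions 2–10 (3' end points downstream).
Primer B (TTAGCTACGC) also matches the top strand directly, at positions 46–55 — its reverse complement GCGTAGCTAA is not present.
Both primers anneal to the bottom strand with 3' ends pointing the same way, so neither can prime synthesis back toward the other.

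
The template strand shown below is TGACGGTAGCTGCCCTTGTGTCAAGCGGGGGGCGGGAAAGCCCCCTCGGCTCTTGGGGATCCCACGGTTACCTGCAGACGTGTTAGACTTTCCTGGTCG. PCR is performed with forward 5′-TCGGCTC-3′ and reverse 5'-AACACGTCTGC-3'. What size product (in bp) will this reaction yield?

39 bp

The forward primer matches the template at positions 46–52.
Reverse complement of the reverse primer: GCAGACGTGTT. This occurs on the top strand at positions 74–84.
The product runs from position 46 to position 84, so its length is 84 − 46 + 1 = 39 bp.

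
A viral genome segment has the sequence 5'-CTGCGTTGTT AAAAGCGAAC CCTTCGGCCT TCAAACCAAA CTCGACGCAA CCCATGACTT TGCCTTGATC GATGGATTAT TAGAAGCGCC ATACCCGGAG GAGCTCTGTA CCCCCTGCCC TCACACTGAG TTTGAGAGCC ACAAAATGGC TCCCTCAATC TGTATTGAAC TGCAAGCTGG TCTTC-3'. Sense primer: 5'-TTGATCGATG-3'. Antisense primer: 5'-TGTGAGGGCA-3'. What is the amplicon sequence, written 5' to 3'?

5'-TTGATCGATGGATTATTAGAAGCGCCATACCCGGAGGAGCTCTGTACCCCCTGCCCTCACA-3'

The forward primer matches the template at positions 65–74.
Taking the reverse complement of TGTGAGGGCA gives TGCCCTCACA, found at positions 116–125 on the template; the primer anneals here to the top strand with its 3' end pointing upstream.
The product is the template from position 65 through 125 (61 bp).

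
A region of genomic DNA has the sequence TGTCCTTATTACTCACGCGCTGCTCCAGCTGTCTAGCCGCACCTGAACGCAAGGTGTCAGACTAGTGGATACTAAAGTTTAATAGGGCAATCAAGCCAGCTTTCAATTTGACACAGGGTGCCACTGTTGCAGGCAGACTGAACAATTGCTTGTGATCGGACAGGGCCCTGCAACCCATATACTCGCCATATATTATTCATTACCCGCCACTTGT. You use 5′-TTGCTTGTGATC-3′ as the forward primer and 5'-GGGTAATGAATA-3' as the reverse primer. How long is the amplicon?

60 bp

Forward primer TTGCTTGTGATC is found on the top strand at positions 146–157.
The reverse primer's reverse complement is TATTCATTACCC, which matches the template at positions 194–205.
Amplicon spans positions 146–205: 60 bp.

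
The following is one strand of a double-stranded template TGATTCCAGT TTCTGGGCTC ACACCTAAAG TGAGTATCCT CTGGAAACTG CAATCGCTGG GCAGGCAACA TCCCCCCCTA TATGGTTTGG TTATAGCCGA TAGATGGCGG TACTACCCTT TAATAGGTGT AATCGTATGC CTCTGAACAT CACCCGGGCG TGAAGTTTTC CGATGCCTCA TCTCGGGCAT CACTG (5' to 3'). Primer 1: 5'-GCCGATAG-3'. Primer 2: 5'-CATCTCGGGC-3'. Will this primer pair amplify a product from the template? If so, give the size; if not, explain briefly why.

No product — both primers anneal to the same strand and extend in the same direction.

Primer 1 (GCCGATAG) matches the top strand at positions 96–103 (3' end points downstream).
Primer 2 (CATCTCGGGC) also matches the top strand directly, at positions 179–188 — its reverse complement GCCCGAGATG is not present.
Both primers anneal to the bottom strand with 3' ends pointing the same way, so neither can prime synthesis back toward the other.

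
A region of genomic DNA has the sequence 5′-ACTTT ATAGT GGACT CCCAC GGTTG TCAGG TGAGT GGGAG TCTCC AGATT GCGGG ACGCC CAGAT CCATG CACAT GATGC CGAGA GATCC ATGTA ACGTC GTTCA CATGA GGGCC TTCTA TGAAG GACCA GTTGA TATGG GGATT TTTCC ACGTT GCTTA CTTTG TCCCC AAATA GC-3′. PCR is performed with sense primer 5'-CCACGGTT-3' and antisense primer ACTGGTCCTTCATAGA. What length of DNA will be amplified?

116 bp

Scanning the template, CCACGGTT occurs at positions 17–24; this primer anneals to the bottom strand there with its 3' end pointing downstream.
Taking the reverse complement of ACTGGTCCTTCATAGA gives TCTATGAAGGACCAGT, found at positions 117–132 on the template; the primer anneals here to the top strand with its 3' end pointing upstream.
Amplicon spans positions 17–132: 116 bp.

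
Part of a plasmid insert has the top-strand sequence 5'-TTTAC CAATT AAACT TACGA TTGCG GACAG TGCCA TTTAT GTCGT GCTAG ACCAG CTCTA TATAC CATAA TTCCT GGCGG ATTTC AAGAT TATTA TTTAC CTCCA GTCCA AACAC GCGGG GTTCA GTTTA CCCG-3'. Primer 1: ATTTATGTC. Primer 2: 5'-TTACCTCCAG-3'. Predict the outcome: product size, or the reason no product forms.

No product — both primers anneal to the same strand and extend in the same direction.

Primer 1 (ATTTATGTC) matches the top strand at positions 35–43 (3' end points downstream).
Primer 2 (TTACCTCCAG) also matches the top strand directly, at positions 97–106 — its reverse complement CTGGAGGTAA is not present.
Both primers anneal to the bottom strand with 3' ends pointing the same way, so neither can prime synthesis back toward the other.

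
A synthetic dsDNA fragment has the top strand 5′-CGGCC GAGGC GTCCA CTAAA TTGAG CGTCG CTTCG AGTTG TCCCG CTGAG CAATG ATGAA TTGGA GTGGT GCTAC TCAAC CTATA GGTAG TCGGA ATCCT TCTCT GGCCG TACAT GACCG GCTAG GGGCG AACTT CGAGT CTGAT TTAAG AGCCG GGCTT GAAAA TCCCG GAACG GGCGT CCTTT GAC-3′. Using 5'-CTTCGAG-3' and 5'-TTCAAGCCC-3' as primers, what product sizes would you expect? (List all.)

The forward primer CTTCGAG matches the top strand at positions 31–37, 133–139.
The reverse primer's reverse complement is GGGCTTGAA, matching at positions 155–163.
Each forward site pairs with the reverse site to give a product ending at position 163: sizes 133, 31 bp.

133 bp, 31 bp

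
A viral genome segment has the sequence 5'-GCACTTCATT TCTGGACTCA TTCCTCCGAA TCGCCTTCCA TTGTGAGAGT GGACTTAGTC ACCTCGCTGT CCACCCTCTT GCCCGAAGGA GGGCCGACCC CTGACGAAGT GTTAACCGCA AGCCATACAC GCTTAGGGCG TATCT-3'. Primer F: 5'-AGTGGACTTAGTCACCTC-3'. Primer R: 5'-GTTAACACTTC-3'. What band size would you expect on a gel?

The forward primer matches the template at positions 48–65.
Taking the reverse complement of GTTAACACTTC gives GAAGTGTTAAC, found at positions 106–116 on the template; the primer anneals here to the top strand with its 3' end pointing upstream.
The product runs from position 48 to position 116, so its length is 116 − 48 + 1 = 69 bp.

69 bp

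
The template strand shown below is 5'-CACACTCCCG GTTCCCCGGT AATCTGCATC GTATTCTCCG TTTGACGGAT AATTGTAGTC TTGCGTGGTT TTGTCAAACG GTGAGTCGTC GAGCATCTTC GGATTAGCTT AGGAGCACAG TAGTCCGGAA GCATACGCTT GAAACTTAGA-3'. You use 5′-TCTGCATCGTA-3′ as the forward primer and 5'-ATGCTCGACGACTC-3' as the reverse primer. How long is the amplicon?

74 bp

Forward primer TCTGCATCGTA is found on the top strand at positions 23–33.
The reverse primer's reverse complement is GAGTCGTCGAGCAT, which matches the template at positions 83–96.
The product runs from position 23 to position 96, so its length is 96 − 23 + 1 = 74 bp.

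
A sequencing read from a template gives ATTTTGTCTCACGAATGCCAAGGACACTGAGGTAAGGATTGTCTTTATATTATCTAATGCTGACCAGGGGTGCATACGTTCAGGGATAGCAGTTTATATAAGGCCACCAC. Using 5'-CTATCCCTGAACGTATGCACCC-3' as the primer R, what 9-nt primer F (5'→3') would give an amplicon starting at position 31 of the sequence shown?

The reverse primer's reverse complement GGGTGCATACGTTCAGGGATAG matches the template at positions 68–89; the product starts at position 31.
The forward primer is identical to the top strand over positions 31–39: GGTAAGGAT.

5'-GGTAAGGAT-3'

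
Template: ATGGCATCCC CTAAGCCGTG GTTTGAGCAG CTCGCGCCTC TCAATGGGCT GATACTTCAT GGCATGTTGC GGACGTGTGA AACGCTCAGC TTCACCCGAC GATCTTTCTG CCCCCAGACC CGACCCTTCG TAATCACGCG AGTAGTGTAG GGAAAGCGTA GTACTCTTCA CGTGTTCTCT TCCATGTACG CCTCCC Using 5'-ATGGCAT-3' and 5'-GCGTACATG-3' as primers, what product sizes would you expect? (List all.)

191 bp, 133 bp

The forward primer ATGGCAT matches the top strand at positions 1–7, 59–65.
The reverse primer's reverse complement is CATGTACGC, matching at positions 183–191.
Each forward site pairs with the reverse site to give a product ending at position 191: sizes 191, 133 bp.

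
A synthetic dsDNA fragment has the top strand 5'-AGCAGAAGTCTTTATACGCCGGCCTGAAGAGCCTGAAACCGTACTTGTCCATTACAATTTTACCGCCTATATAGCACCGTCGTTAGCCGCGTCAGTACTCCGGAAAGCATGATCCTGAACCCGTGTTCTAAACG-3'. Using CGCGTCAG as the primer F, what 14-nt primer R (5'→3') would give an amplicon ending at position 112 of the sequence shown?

5'-TCATGCTTTCCGGA-3'

The forward primer binds at positions 88–95; the product's 3' end on the top strand is position 112.
The reverse primer anneals to the top strand over positions 99–112, i.e. to TCCGGAAAGCATGA.
Its sequence written 5'→3' is the reverse complement: TCATGCTTTCCGGA.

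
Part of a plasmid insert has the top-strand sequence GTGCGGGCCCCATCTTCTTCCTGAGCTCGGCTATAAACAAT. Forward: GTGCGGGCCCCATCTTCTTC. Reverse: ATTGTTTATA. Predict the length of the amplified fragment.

Scanning the template, GTGCGGGCCCCATCTTCTTC occurs at positions 1–20; this primer anneals to the bottom strand there with its 3' end pointing downstream.
Taking the reverse complement of ATTGTTTATA gives TATAAACAAT, found at positions 32–41 on the template; the primer anneals here to the top strand with its 3' end pointing upstream.
Amplicon spans positions 1–41: 41 bp.

41 bp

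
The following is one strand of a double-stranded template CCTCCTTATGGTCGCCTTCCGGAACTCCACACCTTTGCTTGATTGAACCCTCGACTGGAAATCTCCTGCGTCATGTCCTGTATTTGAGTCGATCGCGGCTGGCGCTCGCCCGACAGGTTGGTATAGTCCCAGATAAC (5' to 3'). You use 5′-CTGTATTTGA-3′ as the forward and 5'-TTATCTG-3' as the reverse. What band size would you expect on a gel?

59 bp

The forward primer matches the template at positions 78–87.
The reverse primer's reverse complement is CAGATAA, which matches the template at positions 130–136.
Amplicon spans positions 78–136: 59 bp.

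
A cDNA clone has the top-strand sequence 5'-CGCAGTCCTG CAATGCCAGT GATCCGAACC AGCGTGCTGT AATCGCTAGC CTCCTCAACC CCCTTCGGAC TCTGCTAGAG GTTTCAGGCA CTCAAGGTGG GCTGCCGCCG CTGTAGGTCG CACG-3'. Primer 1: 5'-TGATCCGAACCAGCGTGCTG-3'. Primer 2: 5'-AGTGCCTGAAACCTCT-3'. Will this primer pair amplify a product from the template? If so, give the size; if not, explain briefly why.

Primer 1 (TGATCCGAACCAGCGTGCTG) matches the top strand at positions 20–39; it acts as a forward primer.
Primer 2's reverse complement is AGAGGTTTCAGGCACT, matching the top strand at positions 77–92; it acts as a reverse primer.
The 3' ends face each other across positions 20–92, giving a 73 bp product.

Yes — a 73 bp product.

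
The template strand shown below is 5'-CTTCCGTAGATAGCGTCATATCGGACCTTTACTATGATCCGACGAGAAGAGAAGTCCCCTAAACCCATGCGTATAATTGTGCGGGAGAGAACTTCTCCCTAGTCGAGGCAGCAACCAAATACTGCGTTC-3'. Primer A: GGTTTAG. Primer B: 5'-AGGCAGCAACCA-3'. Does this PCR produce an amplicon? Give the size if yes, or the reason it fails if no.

Primer A (GGTTTAG) has reverse complement CTAAACC, which matches the top strand at positions 59–65; primer A anneals to the top strand there with its 3' end pointing upstream toward position 59.
Primer B (AGGCAGCAACCA) matches the top strand directly at positions 106–117; it anneals to the bottom strand with its 3' end pointing downstream toward position 117.
The 3' ends diverge (primer A extends toward position 1, primer B toward position 129), so the primers never converge on a shared product.

No product — the primers' 3' ends point away from each other.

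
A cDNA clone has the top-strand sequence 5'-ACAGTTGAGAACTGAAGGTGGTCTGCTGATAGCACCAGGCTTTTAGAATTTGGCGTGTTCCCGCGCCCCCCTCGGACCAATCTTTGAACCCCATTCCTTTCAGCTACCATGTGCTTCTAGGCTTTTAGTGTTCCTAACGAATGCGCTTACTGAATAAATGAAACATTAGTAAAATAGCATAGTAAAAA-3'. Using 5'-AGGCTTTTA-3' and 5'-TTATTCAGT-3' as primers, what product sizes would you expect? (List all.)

121 bp, 39 bp

The forward primer AGGCTTTTA matches the top strand at positions 37–45, 119–127.
The reverse primer's reverse complement is ACTGAATAA, matching at positions 149–157.
Each forward site pairs with the reverse site to give a product ending at position 157: sizes 121, 39 bp.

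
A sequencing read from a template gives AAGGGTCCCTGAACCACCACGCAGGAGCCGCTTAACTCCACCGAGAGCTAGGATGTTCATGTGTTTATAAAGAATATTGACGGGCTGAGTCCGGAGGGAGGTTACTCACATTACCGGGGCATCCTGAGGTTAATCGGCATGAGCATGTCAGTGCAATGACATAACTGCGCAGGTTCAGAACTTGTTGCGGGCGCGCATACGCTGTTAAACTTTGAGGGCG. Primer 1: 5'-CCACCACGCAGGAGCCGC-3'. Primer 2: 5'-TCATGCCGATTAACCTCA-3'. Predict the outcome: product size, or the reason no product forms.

Primer 1 (CCACCACGCAGGAGCCGC) matches the top strand at positions 14–31; it acts as a forward primer.
Primer 2's reverse complement is TGAGGTTAATCGGCATGA, matching the top strand at positions 125–142; it acts as a reverse primer.
The 3' ends face each other across positions 14–142, giving a 129 bp product.

Yes — a 129 bp product.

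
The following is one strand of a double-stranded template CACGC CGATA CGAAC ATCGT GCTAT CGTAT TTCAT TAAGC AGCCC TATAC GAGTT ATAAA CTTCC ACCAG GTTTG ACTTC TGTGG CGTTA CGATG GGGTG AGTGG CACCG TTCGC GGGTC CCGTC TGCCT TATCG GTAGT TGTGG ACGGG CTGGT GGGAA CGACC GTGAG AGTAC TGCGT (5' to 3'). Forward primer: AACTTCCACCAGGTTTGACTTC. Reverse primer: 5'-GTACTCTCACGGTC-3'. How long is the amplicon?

Forward primer AACTTCCACCAGGTTTGACTTC is found on the top strand at positions 59–80.
The reverse primer's reverse complement is GACCGTGAGAGTAC, which matches the template at positions 162–175.
The product runs from position 59 to position 175, so its length is 175 − 59 + 1 = 117 bp.

117 bp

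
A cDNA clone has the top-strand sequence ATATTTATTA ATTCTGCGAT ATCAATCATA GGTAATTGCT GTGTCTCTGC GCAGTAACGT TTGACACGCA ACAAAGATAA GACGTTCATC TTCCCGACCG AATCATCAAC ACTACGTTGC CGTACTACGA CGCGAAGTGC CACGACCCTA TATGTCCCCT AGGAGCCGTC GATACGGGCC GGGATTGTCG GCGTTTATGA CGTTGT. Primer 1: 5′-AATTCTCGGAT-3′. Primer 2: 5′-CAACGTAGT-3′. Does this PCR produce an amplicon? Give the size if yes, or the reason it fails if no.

No product — primer 1 has no binding site in the template.

Primer 1 (AATTCTCGGAT) does not match the top strand, and its reverse complement ATCCGAGAATT does not match either.
With no annealing site for primer 1, no amplification occurs.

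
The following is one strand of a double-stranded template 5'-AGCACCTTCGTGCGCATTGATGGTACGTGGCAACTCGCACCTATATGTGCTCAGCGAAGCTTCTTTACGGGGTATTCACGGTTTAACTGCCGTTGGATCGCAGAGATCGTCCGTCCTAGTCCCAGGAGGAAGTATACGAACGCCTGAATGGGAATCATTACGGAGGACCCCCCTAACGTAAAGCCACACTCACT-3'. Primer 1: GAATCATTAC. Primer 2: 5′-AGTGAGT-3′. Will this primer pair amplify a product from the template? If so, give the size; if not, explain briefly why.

Yes — a 43 bp product.

Primer 1 (GAATCATTAC) matches the top strand at positions 152–161; it acts as a forward primer.
Primer 2's reverse complement is ACTCACT, matching the top strand at positions 188–194; it acts as a reverse primer.
The 3' ends face each other across positions 152–194, giving a 43 bp product.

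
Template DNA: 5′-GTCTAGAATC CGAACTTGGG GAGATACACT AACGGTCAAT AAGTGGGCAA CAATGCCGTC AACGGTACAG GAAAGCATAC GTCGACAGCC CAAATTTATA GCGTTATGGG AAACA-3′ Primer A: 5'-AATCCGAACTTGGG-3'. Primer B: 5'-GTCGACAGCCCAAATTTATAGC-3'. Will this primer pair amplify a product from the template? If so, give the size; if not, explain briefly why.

Primer A (AATCCGAACTTGGG) matches the top strand at positions 7–20 (3' end points downstream).
Primer B (GTCGACAGCCCAAATTTATAGC) also matches the top strand directly, at positions 81–102 — its reverse complement GCTATAAATTTGGGCTGTCGAC is not present.
Both primers anneal to the bottom strand with 3' ends pointing the same way, so neither can prime synthesis back toward the other.

No product — both primers anneal to the same strand and extend in the same direction.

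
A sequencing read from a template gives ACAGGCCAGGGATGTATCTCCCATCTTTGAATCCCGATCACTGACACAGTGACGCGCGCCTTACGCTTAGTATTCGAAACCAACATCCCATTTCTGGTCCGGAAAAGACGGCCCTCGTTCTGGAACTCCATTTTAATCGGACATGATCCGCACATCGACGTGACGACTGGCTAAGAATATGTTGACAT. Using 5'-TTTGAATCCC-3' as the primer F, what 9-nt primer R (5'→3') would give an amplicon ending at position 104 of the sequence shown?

5'-TTCCGGACC-3'

The forward primer binds at positions 26–35; the product's 3' end on the top strand is position 104.
The reverse primer anneals to the top strand over positions 96–104, i.e. to GGTCCGGAA.
Its sequence written 5'→3' is the reverse complement: TTCCGGACC.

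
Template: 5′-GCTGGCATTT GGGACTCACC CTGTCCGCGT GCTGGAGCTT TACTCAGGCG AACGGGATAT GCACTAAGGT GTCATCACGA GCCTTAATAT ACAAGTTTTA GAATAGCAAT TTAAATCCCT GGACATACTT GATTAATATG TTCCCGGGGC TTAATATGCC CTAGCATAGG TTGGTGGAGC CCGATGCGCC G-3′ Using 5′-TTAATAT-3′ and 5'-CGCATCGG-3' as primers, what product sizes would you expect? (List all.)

The forward primer TTAATAT matches the top strand at positions 84–90, 133–139, 151–157.
The reverse primer's reverse complement is CCGATGCG, matching at positions 181–188.
Each forward site pairs with the reverse site to give a product ending at position 188: sizes 105, 56, 38 bp.

105 bp, 56 bp, 38 bp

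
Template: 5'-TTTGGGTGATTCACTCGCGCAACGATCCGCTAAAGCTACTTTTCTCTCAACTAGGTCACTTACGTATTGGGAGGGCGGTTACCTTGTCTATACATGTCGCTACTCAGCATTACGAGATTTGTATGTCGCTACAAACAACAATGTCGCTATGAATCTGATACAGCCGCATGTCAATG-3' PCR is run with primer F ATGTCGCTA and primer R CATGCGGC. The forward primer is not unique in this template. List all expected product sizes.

77 bp, 48 bp, 30 bp

The forward primer ATGTCGCTA matches the top strand at positions 94–102, 123–131, 141–149.
The reverse primer's reverse complement is GCCGCATG, matching at positions 163–170.
Each forward site pairs with the reverse site to give a product ending at position 170: sizes 77, 48, 30 bp.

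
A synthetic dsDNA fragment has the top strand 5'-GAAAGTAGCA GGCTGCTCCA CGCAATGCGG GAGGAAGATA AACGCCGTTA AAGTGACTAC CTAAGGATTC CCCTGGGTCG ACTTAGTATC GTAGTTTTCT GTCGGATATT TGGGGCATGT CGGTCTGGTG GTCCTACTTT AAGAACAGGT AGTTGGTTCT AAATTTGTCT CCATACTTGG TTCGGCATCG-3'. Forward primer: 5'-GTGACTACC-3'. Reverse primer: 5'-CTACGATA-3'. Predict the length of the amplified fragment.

42 bp

Forward primer GTGACTACC is found on the top strand at positions 53–61.
Reverse complement of the reverse primer: TATCGTAG. This occurs on the top strand at positions 87–94.
The product runs from position 53 to position 94, so its length is 94 − 53 + 1 = 42 bp.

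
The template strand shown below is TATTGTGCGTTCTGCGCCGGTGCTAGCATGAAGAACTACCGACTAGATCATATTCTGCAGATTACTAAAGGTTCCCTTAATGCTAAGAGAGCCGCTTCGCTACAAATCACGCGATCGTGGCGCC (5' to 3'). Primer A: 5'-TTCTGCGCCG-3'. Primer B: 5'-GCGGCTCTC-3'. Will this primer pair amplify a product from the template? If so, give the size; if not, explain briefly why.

Primer A (TTCTGCGCCG) matches the top strand at positions 10–19; it acts as a forward primer.
Primer B's reverse complement is GAGAGCCGC, matching the top strand at positions 87–95; it acts as a reverse primer.
The 3' ends face each other across positions 10–95, giving an 86 bp product.

Yes — an 86 bp product.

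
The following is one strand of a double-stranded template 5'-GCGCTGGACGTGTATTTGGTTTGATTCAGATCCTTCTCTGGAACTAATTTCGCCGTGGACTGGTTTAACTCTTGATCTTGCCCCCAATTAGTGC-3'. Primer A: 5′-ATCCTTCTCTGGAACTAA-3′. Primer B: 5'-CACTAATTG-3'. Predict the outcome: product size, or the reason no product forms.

Primer A (ATCCTTCTCTGGAACTAA) matches the top strand at positions 30–47; it acts as a forward primer.
Primer B's reverse complement is CAATTAGTG, matching the top strand at positions 85–93; it acts as a reverse primer.
The 3' ends face each other across positions 30–93, giving a 64 bp product.

Yes — a 64 bp product.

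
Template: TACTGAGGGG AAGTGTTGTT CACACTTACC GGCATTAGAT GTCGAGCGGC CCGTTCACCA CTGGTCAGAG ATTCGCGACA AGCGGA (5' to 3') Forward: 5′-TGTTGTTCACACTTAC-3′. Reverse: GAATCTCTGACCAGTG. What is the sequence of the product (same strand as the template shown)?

Forward primer TGTTGTTCACACTTAC is found on the top strand at positions 14–29.
The reverse primer's reverse complement is CACTGGTCAGAGATTC, which matches the template at positions 59–74.
The product is the template from position 14 through 74 (61 bp).

5'-TGTTGTTCACACTTACCGGCATTAGATGTCGAGCGGCCCGTTCACCACTGGTCAGAGATTC-3'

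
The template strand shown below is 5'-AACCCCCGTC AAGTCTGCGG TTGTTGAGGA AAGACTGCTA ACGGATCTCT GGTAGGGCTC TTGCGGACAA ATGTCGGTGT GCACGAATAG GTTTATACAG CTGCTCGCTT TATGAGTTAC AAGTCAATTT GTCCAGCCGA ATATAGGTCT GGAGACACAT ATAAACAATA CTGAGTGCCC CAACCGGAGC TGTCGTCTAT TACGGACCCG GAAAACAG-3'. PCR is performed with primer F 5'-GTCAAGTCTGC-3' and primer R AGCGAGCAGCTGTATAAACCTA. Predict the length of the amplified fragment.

102 bp

Forward primer GTCAAGTCTGC is found on the top strand at positions 8–18.
Reverse complement of the reverse primer: TAGGTTTATACAGCTGCTCGCT. This occurs on the top strand at positions 88–109.
The product runs from position 8 to position 109, so its length is 109 − 8 + 1 = 102 bp.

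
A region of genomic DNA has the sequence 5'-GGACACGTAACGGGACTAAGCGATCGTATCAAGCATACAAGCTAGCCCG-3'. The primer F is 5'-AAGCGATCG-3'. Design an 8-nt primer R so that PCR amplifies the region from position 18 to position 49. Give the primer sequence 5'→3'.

The product's 3' end on the top strand is position 49.
The reverse primer anneals to the top strand over positions 42–49, i.e. to CTAGCCCG.
Its sequence written 5'→3' is the reverse complement: CGGGCTAG.

5'-CGGGCTAG-3'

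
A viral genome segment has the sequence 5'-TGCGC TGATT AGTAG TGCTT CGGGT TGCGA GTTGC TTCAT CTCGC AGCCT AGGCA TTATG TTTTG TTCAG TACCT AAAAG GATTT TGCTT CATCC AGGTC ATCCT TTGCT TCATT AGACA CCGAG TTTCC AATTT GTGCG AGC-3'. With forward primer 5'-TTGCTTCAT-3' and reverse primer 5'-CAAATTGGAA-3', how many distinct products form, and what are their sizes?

The forward primer TTGCTTCAT matches the top strand at positions 32–40, 85–93, 106–114.
The reverse primer's reverse complement is TTCCAATTTG, matching at positions 127–136.
Each forward site pairs with the reverse site to give a product ending at position 136: sizes 105, 52, 31 bp.

Three products: 105 bp, 52 bp, 31 bp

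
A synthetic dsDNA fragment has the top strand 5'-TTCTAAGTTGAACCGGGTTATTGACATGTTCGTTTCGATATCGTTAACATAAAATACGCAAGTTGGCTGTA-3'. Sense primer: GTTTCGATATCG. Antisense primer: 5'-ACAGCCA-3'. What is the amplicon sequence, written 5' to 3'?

The forward primer matches the template at positions 32–43.
The reverse primer's reverse complement is TGGCTGT, which matches the template at positions 64–70.
The product is the template from position 32 through 70 (39 bp).

5'-GTTTCGATATCGTTAACATAAAATACGCAAGTTGGCTGT-3'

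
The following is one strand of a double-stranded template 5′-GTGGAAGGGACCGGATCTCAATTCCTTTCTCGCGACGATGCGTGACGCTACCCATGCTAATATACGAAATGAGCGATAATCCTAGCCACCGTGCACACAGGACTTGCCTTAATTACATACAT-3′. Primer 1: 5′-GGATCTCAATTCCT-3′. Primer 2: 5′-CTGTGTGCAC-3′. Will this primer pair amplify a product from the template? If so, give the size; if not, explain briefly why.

Yes — an 88 bp product.

Primer 1 (GGATCTCAATTCCT) matches the top strand at positions 13–26; it acts as a forward primer.
Primer 2's reverse complement is GTGCACACAG, matching the top strand at positions 91–100; it acts as a reverse primer.
The 3' ends face each other across positions 13–100, giving an 88 bp product.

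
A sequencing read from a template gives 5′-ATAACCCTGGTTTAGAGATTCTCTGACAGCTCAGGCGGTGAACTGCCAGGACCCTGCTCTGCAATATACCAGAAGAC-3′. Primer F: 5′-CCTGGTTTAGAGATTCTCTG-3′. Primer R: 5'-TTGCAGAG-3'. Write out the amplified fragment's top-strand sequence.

The forward primer matches the template at positions 6–25.
Reverse complement of the reverse primer: CTCTGCAA. This occurs on the top strand at positions 57–64.
The product is the template from position 6 through 64 (59 bp).

5'-CCTGGTTTAGAGATTCTCTGACAGCTCAGGCGGTGAACTGCCAGGACCCTGCTCTGCAA-3'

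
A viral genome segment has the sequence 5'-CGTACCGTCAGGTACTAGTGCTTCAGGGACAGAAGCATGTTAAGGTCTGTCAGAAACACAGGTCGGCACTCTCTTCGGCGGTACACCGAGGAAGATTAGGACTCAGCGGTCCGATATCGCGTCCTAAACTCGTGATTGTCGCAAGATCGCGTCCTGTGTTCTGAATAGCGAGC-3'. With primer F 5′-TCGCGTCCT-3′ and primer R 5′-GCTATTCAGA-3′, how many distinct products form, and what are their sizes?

Two products: 53 bp, 23 bp

The forward primer TCGCGTCCT matches the top strand at positions 117–125, 147–155.
The reverse primer's reverse complement is TCTGAATAGC, matching at positions 160–169.
Each forward site pairs with the reverse site to give a product ending at position 169: sizes 53, 23 bp.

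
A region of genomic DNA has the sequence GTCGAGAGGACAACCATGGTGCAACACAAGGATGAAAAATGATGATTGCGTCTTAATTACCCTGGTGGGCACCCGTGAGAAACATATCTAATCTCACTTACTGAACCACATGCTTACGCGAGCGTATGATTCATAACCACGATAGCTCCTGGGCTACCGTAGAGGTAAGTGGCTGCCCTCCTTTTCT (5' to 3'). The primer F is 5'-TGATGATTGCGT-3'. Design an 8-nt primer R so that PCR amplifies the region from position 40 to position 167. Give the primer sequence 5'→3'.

The product's 3' end on the top strand is position 167.
The reverse primer anneals to the top strand over positions 160–167, i.e. to TAGAGGTA.
Its sequence written 5'→3' is the reverse complement: TACCTCTA.

5'-TACCTCTA-3'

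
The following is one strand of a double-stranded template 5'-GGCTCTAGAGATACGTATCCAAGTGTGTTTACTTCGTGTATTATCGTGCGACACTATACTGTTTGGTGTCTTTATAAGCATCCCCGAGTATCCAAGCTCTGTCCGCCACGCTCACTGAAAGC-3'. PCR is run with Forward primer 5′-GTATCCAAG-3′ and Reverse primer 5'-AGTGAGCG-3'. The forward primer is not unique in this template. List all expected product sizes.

102 bp, 29 bp

The forward primer GTATCCAAG matches the top strand at positions 15–23, 88–96.
The reverse primer's reverse complement is CGCTCACT, matching at positions 109–116.
Each forward site pairs with the reverse site to give a product ending at position 116: sizes 102, 29 bp.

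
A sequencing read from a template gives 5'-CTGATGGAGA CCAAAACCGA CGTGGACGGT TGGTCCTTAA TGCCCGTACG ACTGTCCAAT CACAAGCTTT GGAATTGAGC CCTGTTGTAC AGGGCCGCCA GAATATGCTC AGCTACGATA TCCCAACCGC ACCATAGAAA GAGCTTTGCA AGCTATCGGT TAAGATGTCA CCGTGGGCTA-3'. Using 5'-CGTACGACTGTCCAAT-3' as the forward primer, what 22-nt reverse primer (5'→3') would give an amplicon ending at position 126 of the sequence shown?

The forward primer binds at positions 45–60; the product's 3' end on the top strand is position 126.
The reverse primer anneals to the top strand over positions 105–126, i.e. to ATGCTCAGCTACGATATCCCAA.
Its sequence written 5'→3' is the reverse complement: TTGGGATATCGTAGCTGAGCAT.

5'-TTGGGATATCGTAGCTGAGCAT-3'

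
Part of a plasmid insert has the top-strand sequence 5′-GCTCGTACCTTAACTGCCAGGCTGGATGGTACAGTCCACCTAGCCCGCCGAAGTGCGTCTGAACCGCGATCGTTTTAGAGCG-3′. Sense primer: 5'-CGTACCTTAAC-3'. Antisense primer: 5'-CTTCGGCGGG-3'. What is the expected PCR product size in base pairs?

50 bp

Scanning the template, CGTACCTTAAC occurs at positions 4–14; this primer anneals to the bottom strand there with its 3' end pointing downstream.
The reverse primer's reverse complement is CCCGCCGAAG, which matches the template at positions 44–53.
Amplicon spans positions 4–53: 50 bp.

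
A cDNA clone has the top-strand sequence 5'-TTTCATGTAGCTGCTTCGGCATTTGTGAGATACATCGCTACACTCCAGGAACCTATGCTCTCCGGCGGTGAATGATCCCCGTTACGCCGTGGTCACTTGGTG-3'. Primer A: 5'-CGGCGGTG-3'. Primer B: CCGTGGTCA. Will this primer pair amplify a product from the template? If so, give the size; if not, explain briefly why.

No product — both primers anneal to the same strand and extend in the same direction.

Primer A (CGGCGGTG) matches the top strand at positions 63–70 (3' end points downstream).
Primer B (CCGTGGTCA) also matches the top strand directly, at positions 87–95 — its reverse complement TGACCACGG is not present.
Both primers anneal to the bottom strand with 3' ends pointing the same way, so neither can prime synthesis back toward the other.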